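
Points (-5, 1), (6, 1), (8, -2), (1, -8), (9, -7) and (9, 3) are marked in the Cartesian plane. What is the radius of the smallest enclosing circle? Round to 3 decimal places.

8.144

By Welzl's lemma the MEC is supported by two points (diametrically opposite) or three points (on a circumcircle).
The minimum enclosing circle is determined by three boundary points: (-5, 1), (9, -7), (9, 3).
Their circumcentre is (18/7, -2) with r² = 3250/49.
The farthest remaining point (1, -8) is at distance² 1885/49 ≤ 3250/49.
r = √(3250/49) ≈ 8.144.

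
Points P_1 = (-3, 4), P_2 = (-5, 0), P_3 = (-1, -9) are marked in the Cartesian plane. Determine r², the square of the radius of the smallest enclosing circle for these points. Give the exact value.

Side lengths²: P_1P_2² = 20, P_1P_3² = 173, P_2P_3² = 97.
Since P_1P_3² = 173 ≥ 97 + 20 = 117, the angle opposite P_1P_3 is not acute, so the smallest enclosing circle has P_1P_3 as diameter.
Centre = midpoint of P_1P_3 = (-2, -2.5), r² = 173/4 = 43.25.

43.25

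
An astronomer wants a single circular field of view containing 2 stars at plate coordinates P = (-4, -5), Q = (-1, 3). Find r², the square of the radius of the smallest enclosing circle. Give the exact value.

18.25

The smallest circle enclosing two points has them as diameter endpoints.
Centre = midpoint = (-2.5, -1); r² = |PQ|²/4 = 73/4 = 18.25.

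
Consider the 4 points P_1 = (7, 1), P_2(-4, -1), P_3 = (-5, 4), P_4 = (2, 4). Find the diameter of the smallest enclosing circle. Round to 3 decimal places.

By Welzl's lemma the MEC is supported by two points (diametrically opposite) or three points (on a circumcircle).
The farthest pair is P_1–P_3 with squared distance 153. The circle on this segment as diameter has centre (1, 2.5) and r² = 153/4 = 38.25.
Check P_2: distance² to centre = 37.25 ≤ 38.25, so it lies inside.
All remaining points lie in this disk, and no smaller disk contains both endpoints, so this is the minimum enclosing circle.
Diameter = 2r = 2√(38.25) ≈ 12.369.

12.369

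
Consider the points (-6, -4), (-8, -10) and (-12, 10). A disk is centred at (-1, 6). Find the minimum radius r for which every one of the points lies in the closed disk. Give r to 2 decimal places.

17.46

The required radius is the distance from (-1, 6) to the farthest point.
Squared distances: 125, 305, 137.
Maximum is 305, attained at (-8, -10).
r = √305 ≈ 17.46.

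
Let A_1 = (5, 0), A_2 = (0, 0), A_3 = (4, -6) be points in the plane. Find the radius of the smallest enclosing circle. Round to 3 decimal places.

Side lengths²: A_1A_2² = 25, A_1A_3² = 37, A_2A_3² = 52.
Since A_2A_3² = 52 < 37 + 25 = 62, the triangle is acute, so the smallest enclosing circle is the circumcircle.
Circumcentre = (2.5, -8/3), r² = 481/36.
r = √(481/36) ≈ 3.655.

3.655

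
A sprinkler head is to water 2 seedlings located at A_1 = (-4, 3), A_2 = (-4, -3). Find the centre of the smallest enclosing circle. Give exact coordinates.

(-4, 0)

The smallest circle enclosing two points has them as diameter endpoints.
Centre = midpoint = (-4, 0); r² = |A_1A_2|²/4 = 36/4 = 9.
Centre = (-4, 0).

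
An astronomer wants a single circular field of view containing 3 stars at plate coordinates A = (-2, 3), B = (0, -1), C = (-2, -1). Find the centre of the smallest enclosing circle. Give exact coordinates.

(-1, 1)

Side lengths²: AB² = 20, AC² = 16, BC² = 4.
Since AB² = 20 ≥ 16 + 4 = 20, the angle opposite AB is not acute, so the smallest enclosing circle has AB as diameter.
Centre = midpoint of AB = (-1, 1), r² = 20/4 = 5.
Centre = (-1, 1).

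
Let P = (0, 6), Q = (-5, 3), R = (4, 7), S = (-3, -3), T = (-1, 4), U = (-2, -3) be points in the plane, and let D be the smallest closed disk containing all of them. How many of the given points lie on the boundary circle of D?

By Welzl's lemma the MEC is supported by two points (diametrically opposite) or three points (on a circumcircle).
The farthest pair is R–S with squared distance 149. The circle on this segment as diameter has centre (0.5, 2) and r² = 149/4 = 37.25.
Check P: distance² to centre = 16.25 ≤ 37.25, so it lies inside.
All remaining points lie in this disk, and no smaller disk contains both endpoints, so this is the minimum enclosing circle.
The points at distance exactly r from the centre are R, S — 2 points.

2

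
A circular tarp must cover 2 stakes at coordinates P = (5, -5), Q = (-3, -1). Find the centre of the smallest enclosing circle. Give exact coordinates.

The smallest circle enclosing two points has them as diameter endpoints.
Centre = midpoint = (1, -3); r² = |PQ|²/4 = 80/4 = 20.
Centre = (1, -3).

(1, -3)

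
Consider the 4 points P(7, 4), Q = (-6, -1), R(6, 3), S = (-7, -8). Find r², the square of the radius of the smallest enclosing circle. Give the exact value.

85

The minimum enclosing circle of a finite set is fixed by two of the points (as a diameter) or three (as a circumcircle).
The farthest pair is P–S with squared distance 340. The circle on this segment as diameter has centre (0, -2) and r² = 340/4 = 85.
Check Q: distance² to centre = 37 ≤ 85, so it lies inside.
All remaining points lie in this disk, and no smaller disk contains both endpoints, so this is the minimum enclosing circle.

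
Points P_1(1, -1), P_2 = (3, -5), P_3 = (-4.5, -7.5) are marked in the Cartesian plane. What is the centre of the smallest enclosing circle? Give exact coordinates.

Side lengths²: P_1P_2² = 20, P_1P_3² = 72.5, P_2P_3² = 62.5.
Since P_1P_3² = 72.5 < 62.5 + 20 = 82.5, the triangle is acute, so the smallest enclosing circle is the circumcircle.
Circumcentre = (-9/7, -65/14), r² = 3625/196.
Centre = (-9/7, -65/14).

(-9/7, -65/14)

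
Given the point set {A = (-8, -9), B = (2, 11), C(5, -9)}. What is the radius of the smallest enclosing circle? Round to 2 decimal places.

11.31

Side lengths²: AB² = 500, AC² = 169, BC² = 409.
Since AB² = 500 < 409 + 169 = 578, the triangle is acute, so the smallest enclosing circle is the circumcircle.
Circumcentre = (-1.5, 0.25), r² = 127.8125.
r = √(127.8125) ≈ 11.31.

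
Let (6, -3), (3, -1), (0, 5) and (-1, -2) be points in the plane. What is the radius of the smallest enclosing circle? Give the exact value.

5

A smallest enclosing disk is always determined by at most three of the input points on its boundary.
The farthest pair is (6, -3)–(0, 5) with squared distance 100. The circle on this segment as diameter has centre (3, 1) and r² = 100/4 = 25.
Check (3, -1): distance² to centre = 4 ≤ 25, so it lies inside.
All remaining points lie in this disk, and no smaller disk contains both endpoints, so this is the minimum enclosing circle.
r = √25 = 5.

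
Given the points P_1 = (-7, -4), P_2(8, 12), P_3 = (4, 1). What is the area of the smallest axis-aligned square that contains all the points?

256

The bounding box has width 15 and height 16.
An axis-aligned square enclosing the set must have side ≥ max(width, height).
So the minimum side is max(15, 16) = 16.
Area = 16² = 256.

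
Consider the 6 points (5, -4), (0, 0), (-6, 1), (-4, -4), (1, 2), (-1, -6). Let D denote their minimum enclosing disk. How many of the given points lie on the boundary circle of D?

A smallest enclosing disk is always determined by at most three of the input points on its boundary.
The farthest pair is (5, -4)–(-6, 1) with squared distance 146. The circle on this segment as diameter has centre (-0.5, -1.5) and r² = 146/4 = 36.5.
Check (0, 0): distance² to centre = 2.5 ≤ 36.5, so it lies inside.
All remaining points lie in this disk, and no smaller disk contains both endpoints, so this is the minimum enclosing circle.
The points at distance exactly r from the centre are (5, -4), (-6, 1) — 2 points.

2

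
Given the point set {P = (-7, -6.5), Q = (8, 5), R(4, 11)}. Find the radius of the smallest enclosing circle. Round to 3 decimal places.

Side lengths²: PQ² = 357.25, PR² = 427.25, QR² = 52.
Since PR² = 427.25 ≥ 357.25 + 52 = 409.25, the angle opposite PR is not acute, so the smallest enclosing circle has PR as diameter.
Centre = midpoint of PR = (-1.5, 2.25), r² = 427.25/4 = 106.8125.
r = √(106.8125) ≈ 10.335.

10.335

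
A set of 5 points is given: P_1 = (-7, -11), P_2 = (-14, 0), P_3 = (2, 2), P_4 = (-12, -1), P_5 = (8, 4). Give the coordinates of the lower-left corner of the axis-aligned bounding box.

x-range [-14, 8], y-range [-11, 4].
The lower-left corner is (-14, -11).

(-14, -11)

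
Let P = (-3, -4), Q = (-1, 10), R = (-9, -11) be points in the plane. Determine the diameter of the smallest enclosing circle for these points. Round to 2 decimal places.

22.47

Side lengths²: PQ² = 200, PR² = 85, QR² = 505.
Since QR² = 505 ≥ 200 + 85 = 285, the angle opposite QR is not acute, so the smallest enclosing circle has QR as diameter.
Centre = midpoint of QR = (-5, -0.5), r² = 505/4 = 126.25.
Diameter = 2r = 2√(126.25) ≈ 22.47.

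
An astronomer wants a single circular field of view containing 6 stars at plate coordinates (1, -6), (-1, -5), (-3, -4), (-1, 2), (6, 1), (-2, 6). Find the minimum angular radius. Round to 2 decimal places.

By Welzl's lemma the MEC is supported by two points (diametrically opposite) or three points (on a circumcircle).
The minimum enclosing circle is determined by three boundary points: (1, -6), (6, 1), (-2, 6).
Their circumcentre is (-7/54, 5/54) with r² = 55981/1458.
The farthest remaining point (-1, -5) is at distance² 38917/1458 ≤ 55981/1458.
r = √(55981/1458) ≈ 6.20.

6.20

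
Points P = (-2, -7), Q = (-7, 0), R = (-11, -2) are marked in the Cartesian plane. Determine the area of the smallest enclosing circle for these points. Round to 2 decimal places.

Side lengths²: PQ² = 74, PR² = 106, QR² = 20.
Since PR² = 106 ≥ 74 + 20 = 94, the angle opposite PR is not acute, so the smallest enclosing circle has PR as diameter.
Centre = midpoint of PR = (-6.5, -4.5), r² = 106/4 = 26.5.
Area = π·r² = π·26.5 ≈ 83.25.

83.25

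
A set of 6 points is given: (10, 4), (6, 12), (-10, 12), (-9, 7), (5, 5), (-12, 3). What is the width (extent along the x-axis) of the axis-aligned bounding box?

max x = 10, min x = -12, so width = 22.

22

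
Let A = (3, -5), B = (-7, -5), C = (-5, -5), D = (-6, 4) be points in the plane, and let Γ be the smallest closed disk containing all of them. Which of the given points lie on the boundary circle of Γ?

The minimum enclosing circle of a finite set is fixed by two of the points (as a diameter) or three (as a circumcircle).
The minimum enclosing circle is determined by three boundary points: A, B, D.
Their circumcentre is (-2, -1) with r² = 41.
The farthest remaining point C is at distance² 25 ≤ 41.
The points at distance exactly r from the centre are A, B, D — 3 points.

A, B, D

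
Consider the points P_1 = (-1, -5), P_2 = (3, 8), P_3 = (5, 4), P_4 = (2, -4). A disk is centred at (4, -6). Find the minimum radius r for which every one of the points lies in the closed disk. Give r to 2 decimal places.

The required radius is the distance from (4, -6) to the farthest point.
Squared distances: 26, 197, 101, 8.
Maximum is 197, attained at P_2.
r = √197 ≈ 14.04.

14.04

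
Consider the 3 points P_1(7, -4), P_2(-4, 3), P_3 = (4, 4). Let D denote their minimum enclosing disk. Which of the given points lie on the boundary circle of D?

Side lengths²: P_1P_2² = 170, P_1P_3² = 73, P_2P_3² = 65.
Since P_1P_2² = 170 ≥ 73 + 65 = 138, the angle opposite P_1P_2 is not acute, so the smallest enclosing circle has P_1P_2 as diameter.
Centre = midpoint of P_1P_2 = (1.5, -0.5), r² = 170/4 = 42.5.
The points at distance exactly r from the centre are P_1, P_2 — 2 points.

P_1, P_2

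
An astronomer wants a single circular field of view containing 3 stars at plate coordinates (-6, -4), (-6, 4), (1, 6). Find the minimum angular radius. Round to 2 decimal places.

6.10

Call the three points A, B, C in the order given.
Side lengths²: AB² = 64, AC² = 149, BC² = 53.
Since AC² = 149 ≥ 64 + 53 = 117, the angle opposite AC is not acute, so the smallest enclosing circle has AC as diameter.
Centre = midpoint of AC = (-2.5, 1), r² = 149/4 = 37.25.
r = √(37.25) ≈ 6.10.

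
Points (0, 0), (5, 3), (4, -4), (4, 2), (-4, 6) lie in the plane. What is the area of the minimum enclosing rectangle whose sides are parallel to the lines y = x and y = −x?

In coordinates u = x + y, v = x − y the rectangle is axis-aligned; the map (x,y)→(u,v) scales areas by 2.
u-values: 0, 8, 0, 6, 2; range = 8 − 0 = 8.
v-values: 0, 2, 8, 2, -10; range = 8 − (-10) = 18.
Area = (8 × 18) / 2 = 72.

72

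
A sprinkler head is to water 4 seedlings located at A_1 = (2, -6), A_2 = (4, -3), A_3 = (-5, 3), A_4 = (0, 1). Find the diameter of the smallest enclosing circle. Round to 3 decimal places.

11.402

A smallest enclosing disk is always determined by at most three of the input points on its boundary.
The farthest pair is A_1–A_3 with squared distance 130. The circle on this segment as diameter has centre (-1.5, -1.5) and r² = 130/4 = 32.5.
Check A_2: distance² to centre = 32.5 ≤ 32.5, so it lies inside.
All remaining points lie in this disk, and no smaller disk contains both endpoints, so this is the minimum enclosing circle.
Diameter = 2r = 2√(32.5) ≈ 11.402.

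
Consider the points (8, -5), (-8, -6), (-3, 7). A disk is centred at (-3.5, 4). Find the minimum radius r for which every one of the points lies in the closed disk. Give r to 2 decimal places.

The required radius is the distance from (-3.5, 4) to the farthest point.
Squared distances: 213.25, 120.25, 9.25.
Maximum is 213.25, attained at (8, -5).
r = √(213.25) ≈ 14.60.

14.60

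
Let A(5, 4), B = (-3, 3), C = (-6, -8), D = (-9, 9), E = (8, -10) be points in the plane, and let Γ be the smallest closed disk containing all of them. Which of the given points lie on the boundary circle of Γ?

The minimum enclosing circle of a finite set is fixed by two of the points (as a diameter) or three (as a circumcircle).
The farthest pair is D–E with squared distance 650. The circle on this segment as diameter has centre (-0.5, -0.5) and r² = 650/4 = 162.5.
Check A: distance² to centre = 50.5 ≤ 162.5, so it lies inside.
All remaining points lie in this disk, and no smaller disk contains both endpoints, so this is the minimum enclosing circle.
The points at distance exactly r from the centre are D, E — 2 points.

D, E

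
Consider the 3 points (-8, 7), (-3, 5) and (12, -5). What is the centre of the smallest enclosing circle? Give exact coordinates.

Call the three points A, B, C in the order given.
Side lengths²: AB² = 29, AC² = 544, BC² = 325.
Since AC² = 544 ≥ 325 + 29 = 354, the angle opposite AC is not acute, so the smallest enclosing circle has AC as diameter.
Centre = midpoint of AC = (2, 1), r² = 544/4 = 136.
Centre = (2, 1).

(2, 1)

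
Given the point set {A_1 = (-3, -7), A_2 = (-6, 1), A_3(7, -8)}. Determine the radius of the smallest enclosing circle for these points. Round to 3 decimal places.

7.906

Side lengths²: A_1A_2² = 73, A_1A_3² = 101, A_2A_3² = 250.
Since A_2A_3² = 250 ≥ 101 + 73 = 174, the angle opposite A_2A_3 is not acute, so the smallest enclosing circle has A_2A_3 as diameter.
Centre = midpoint of A_2A_3 = (0.5, -3.5), r² = 250/4 = 62.5.
r = √(62.5) ≈ 7.906.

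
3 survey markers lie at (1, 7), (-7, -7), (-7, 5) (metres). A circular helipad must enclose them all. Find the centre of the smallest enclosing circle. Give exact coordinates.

(-3, 0)

Call the three points A, B, C in the order given.
Side lengths²: AB² = 260, AC² = 68, BC² = 144.
Since AB² = 260 ≥ 144 + 68 = 212, the angle opposite AB is not acute, so the smallest enclosing circle has AB as diameter.
Centre = midpoint of AB = (-3, 0), r² = 260/4 = 65.
Centre = (-3, 0).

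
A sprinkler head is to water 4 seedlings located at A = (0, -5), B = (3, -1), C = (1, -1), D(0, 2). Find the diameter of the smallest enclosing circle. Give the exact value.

7

The farthest pair is A–D with squared distance 49. The circle on this segment as diameter has centre (0, -1.5) and r² = 49/4 = 12.25.
Check B: distance² to centre = 9.25 ≤ 12.25, so it lies inside.
All remaining points lie in this disk, and no smaller disk contains both endpoints, so this is the minimum enclosing circle.
Diameter = 2r = 2√(12.25) = 7.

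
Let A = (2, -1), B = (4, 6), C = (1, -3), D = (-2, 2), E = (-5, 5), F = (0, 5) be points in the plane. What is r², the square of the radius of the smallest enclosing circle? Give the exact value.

A smallest enclosing disk is always determined by at most three of the input points on its boundary.
The minimum enclosing circle is determined by three boundary points: B, C, E.
Their circumcentre is (-2/13, 31/13) with r² = 5125/169.
The farthest remaining point A is at distance² 2720/169 ≤ 5125/169.

5125/169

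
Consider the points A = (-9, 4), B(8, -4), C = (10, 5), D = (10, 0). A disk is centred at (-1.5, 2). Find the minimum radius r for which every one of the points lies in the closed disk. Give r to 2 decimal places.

11.88

The required radius is the distance from (-1.5, 2) to the farthest point.
Squared distances: 60.25, 126.25, 141.25, 136.25.
Maximum is 141.25, attained at C.
r = √(141.25) ≈ 11.88.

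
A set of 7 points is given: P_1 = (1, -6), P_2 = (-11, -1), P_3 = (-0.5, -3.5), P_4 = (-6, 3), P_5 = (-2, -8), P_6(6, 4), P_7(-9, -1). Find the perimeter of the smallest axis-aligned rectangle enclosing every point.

Width = max x − min x = 6 − (-11) = 17.
Height = max y − min y = 4 − (-8) = 12.
Perimeter = 2(17 + 12) = 58.

58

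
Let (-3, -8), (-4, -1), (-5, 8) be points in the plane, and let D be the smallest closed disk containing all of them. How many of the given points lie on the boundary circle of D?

Call the three points A, B, C in the order given.
Side lengths²: AB² = 50, AC² = 260, BC² = 82.
Since AC² = 260 ≥ 82 + 50 = 132, the angle opposite AC is not acute, so the smallest enclosing circle has AC as diameter.
Centre = midpoint of AC = (-4, 0), r² = 260/4 = 65.
The points at distance exactly r from the centre are (-3, -8), (-5, 8) — 2 points.

2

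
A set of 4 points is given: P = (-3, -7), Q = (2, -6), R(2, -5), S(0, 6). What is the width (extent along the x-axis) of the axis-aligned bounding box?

5

max x = 2, min x = -3, so width = 5.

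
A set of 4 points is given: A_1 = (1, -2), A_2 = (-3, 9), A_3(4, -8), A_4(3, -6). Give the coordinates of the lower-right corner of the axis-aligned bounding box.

(4, -8)

x-range [-3, 4], y-range [-8, 9].
The lower-right corner is (4, -8).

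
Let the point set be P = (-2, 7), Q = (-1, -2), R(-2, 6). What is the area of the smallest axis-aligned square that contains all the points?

The bounding box has width 1 and height 9.
An axis-aligned square enclosing the set must have side ≥ max(width, height).
So the minimum side is max(1, 9) = 9.
Area = 9² = 81.

81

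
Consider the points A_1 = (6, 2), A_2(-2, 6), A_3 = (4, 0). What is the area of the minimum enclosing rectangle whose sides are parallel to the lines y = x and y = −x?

24

In coordinates u = x + y, v = x − y the rectangle is axis-aligned; the map (x,y)→(u,v) scales areas by 2.
u-values: 8, 4, 4; range = 8 − 4 = 4.
v-values: 4, -8, 4; range = 4 − (-8) = 12.
Area = (4 × 12) / 2 = 24.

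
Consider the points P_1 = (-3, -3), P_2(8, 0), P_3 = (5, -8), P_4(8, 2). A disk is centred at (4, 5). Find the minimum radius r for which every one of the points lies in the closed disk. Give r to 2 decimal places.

The required radius is the distance from (4, 5) to the farthest point.
Squared distances: 113, 41, 170, 25.
Maximum is 170, attained at P_3.
r = √170 ≈ 13.04.

13.04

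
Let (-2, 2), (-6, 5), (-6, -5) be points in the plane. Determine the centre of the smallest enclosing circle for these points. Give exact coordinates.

(-6, 0)

Call the three points A, B, C in the order given.
Side lengths²: AB² = 25, AC² = 65, BC² = 100.
Since BC² = 100 ≥ 65 + 25 = 90, the angle opposite BC is not acute, so the smallest enclosing circle has BC as diameter.
Centre = midpoint of BC = (-6, 0), r² = 100/4 = 25.
Centre = (-6, 0).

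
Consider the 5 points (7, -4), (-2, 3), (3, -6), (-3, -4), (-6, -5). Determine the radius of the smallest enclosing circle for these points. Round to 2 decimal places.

6.65

The minimum enclosing circle is determined by three boundary points: (7, -4), (-2, 3), (-6, -5).
Their circumcentre is (0.4, -3.2) with r² = 44.2.
The farthest remaining point (3, -6) is at distance² 14.6 ≤ 44.2.
r = √(44.2) ≈ 6.65.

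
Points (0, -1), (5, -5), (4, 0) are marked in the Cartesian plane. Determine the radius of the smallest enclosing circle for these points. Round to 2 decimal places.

Call the three points A, B, C in the order given.
Side lengths²: AB² = 41, AC² = 17, BC² = 26.
Since AB² = 41 < 26 + 17 = 43, the triangle is acute, so the smallest enclosing circle is the circumcircle.
Circumcentre = (109/42, -121/42), r² = 9061/882.
r = √(9061/882) ≈ 3.21.

3.21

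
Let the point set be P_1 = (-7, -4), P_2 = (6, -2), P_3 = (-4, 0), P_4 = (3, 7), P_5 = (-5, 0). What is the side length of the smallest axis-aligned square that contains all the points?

The bounding box has width 13 and height 11.
An axis-aligned square enclosing the set must have side ≥ max(width, height).
So the minimum side is max(13, 11) = 13.

13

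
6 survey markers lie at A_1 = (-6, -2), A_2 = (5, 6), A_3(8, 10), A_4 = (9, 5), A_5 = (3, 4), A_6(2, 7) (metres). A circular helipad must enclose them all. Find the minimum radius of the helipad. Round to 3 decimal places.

A smallest enclosing disk is always determined by at most three of the input points on its boundary.
The farthest pair is A_1–A_3 with squared distance 340. The circle on this segment as diameter has centre (1, 4) and r² = 340/4 = 85.
Check A_2: distance² to centre = 20 ≤ 85, so it lies inside.
All remaining points lie in this disk, and no smaller disk contains both endpoints, so this is the minimum enclosing circle.
r = √85 ≈ 9.220.

9.220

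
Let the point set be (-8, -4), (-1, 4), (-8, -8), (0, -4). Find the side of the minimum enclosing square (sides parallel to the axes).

12

The bounding box has width 8 and height 12.
An axis-aligned square enclosing the set must have side ≥ max(width, height).
So the minimum side is max(8, 12) = 12.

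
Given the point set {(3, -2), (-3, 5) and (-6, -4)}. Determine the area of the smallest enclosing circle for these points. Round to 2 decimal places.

90.79

Call the three points A, B, C in the order given.
Side lengths²: AB² = 85, AC² = 85, BC² = 90.
Since BC² = 90 < 85 + 85 = 170, the triangle is acute, so the smallest enclosing circle is the circumcircle.
Circumcentre = (-2.1, -0.3), r² = 28.9.
Area = π·r² = π·28.9 ≈ 90.79.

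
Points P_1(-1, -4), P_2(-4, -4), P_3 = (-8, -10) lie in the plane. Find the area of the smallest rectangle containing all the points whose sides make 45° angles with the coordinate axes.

In coordinates u = x + y, v = x − y the rectangle is axis-aligned; the map (x,y)→(u,v) scales areas by 2.
u-values: -5, -8, -18; range = -5 − (-18) = 13.
v-values: 3, 0, 2; range = 3 − 0 = 3.
Area = (13 × 3) / 2 = 19.5.

19.5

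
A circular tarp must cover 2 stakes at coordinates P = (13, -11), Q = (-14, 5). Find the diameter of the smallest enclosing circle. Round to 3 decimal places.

The smallest circle enclosing two points has them as diameter endpoints.
Centre = midpoint = (-0.5, -3); r² = |PQ|²/4 = 985/4 = 246.25.
Diameter = 2r = 2√(246.25) ≈ 31.385.

31.385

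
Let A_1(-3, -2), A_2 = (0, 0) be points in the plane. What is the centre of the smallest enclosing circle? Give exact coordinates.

(-1.5, -1)

The smallest circle enclosing two points has them as diameter endpoints.
Centre = midpoint = (-1.5, -1); r² = |A_1A_2|²/4 = 13/4 = 3.25.
Centre = (-1.5, -1).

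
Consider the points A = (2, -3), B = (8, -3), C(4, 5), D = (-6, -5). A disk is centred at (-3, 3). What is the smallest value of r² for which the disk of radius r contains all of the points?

The required radius is the distance from (-3, 3) to the farthest point.
Squared distances: 61, 157, 53, 73.
Maximum is 157, attained at B.

157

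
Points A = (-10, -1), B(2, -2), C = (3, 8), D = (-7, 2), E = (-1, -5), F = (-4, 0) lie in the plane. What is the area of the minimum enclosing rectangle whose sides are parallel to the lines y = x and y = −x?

In coordinates u = x + y, v = x − y the rectangle is axis-aligned; the map (x,y)→(u,v) scales areas by 2.
u-values: -11, 0, 11, -5, -6, -4; range = 11 − (-11) = 22.
v-values: -9, 4, -5, -9, 4, -4; range = 4 − (-9) = 13.
Area = (22 × 13) / 2 = 143.

143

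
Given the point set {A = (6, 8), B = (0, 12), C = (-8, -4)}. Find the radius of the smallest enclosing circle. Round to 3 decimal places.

9.291

Side lengths²: AB² = 52, AC² = 340, BC² = 320.
Since AC² = 340 < 320 + 52 = 372, the triangle is acute, so the smallest enclosing circle is the circumcircle.
Circumcentre = (-1.75, 2.875), r² = 86.328125.
r = √(86.328125) ≈ 9.291.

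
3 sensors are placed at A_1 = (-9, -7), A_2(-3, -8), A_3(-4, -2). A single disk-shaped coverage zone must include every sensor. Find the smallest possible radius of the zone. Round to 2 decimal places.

Side lengths²: A_1A_2² = 37, A_1A_3² = 50, A_2A_3² = 37.
Since A_1A_3² = 50 < 37 + 37 = 74, the triangle is acute, so the smallest enclosing circle is the circumcircle.
Circumcentre = (-79/14, -75/14), r² = 1369/98.
r = √(1369/98) ≈ 3.74.

3.74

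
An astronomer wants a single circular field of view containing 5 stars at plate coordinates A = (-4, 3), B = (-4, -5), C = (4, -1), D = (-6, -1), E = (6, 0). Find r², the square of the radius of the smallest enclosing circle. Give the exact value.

36.25

A smallest enclosing disk is always determined by at most three of the input points on its boundary.
The farthest pair is D–E with squared distance 145. The circle on this segment as diameter has centre (0, -0.5) and r² = 145/4 = 36.25.
Check A: distance² to centre = 28.25 ≤ 36.25, so it lies inside.
All remaining points lie in this disk, and no smaller disk contains both endpoints, so this is the minimum enclosing circle.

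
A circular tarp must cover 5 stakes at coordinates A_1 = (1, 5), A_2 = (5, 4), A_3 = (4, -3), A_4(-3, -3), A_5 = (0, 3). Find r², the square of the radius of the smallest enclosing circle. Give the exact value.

28.25

A smallest enclosing disk is always determined by at most three of the input points on its boundary.
The farthest pair is A_2–A_4 with squared distance 113. The circle on this segment as diameter has centre (1, 0.5) and r² = 113/4 = 28.25.
Check A_1: distance² to centre = 20.25 ≤ 28.25, so it lies inside.
All remaining points lie in this disk, and no smaller disk contains both endpoints, so this is the minimum enclosing circle.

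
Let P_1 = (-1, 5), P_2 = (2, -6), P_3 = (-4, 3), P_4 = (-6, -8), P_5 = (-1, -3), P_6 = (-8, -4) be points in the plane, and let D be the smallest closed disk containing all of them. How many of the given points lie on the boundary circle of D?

A smallest enclosing disk is always determined by at most three of the input points on its boundary.
The minimum enclosing circle is determined by three boundary points: P_1, P_2, P_4.
Their circumcentre is (-158/47, -73/47) with r² = 107185/2209.
The farthest remaining point P_6 is at distance² 60749/2209 ≤ 107185/2209.
The points at distance exactly r from the centre are P_1, P_2, P_4 — 3 points.

3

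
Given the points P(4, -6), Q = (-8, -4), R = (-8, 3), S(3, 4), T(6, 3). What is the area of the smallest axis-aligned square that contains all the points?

The bounding box has width 14 and height 10.
An axis-aligned square enclosing the set must have side ≥ max(width, height).
So the minimum side is max(14, 10) = 14.
Area = 14² = 196.

196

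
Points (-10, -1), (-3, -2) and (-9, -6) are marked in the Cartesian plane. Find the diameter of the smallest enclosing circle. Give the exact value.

130/17

Call the three points A, B, C in the order given.
Side lengths²: AB² = 50, AC² = 26, BC² = 52.
Since BC² = 52 < 50 + 26 = 76, the triangle is acute, so the smallest enclosing circle is the circumcircle.
Circumcentre = (-114/17, -50/17), r² = 4225/289.
Diameter = 2r = 2√(4225/289) = 130/17.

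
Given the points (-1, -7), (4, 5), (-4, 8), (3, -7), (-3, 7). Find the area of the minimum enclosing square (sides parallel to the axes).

225

The bounding box has width 8 and height 15.
An axis-aligned square enclosing the set must have side ≥ max(width, height).
So the minimum side is max(8, 15) = 15.
Area = 15² = 225.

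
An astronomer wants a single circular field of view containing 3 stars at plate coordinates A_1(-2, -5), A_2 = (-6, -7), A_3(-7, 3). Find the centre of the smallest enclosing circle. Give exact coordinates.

(-253/42, -41/21)

Side lengths²: A_1A_2² = 20, A_1A_3² = 89, A_2A_3² = 101.
Since A_2A_3² = 101 < 89 + 20 = 109, the triangle is acute, so the smallest enclosing circle is the circumcircle.
Circumcentre = (-253/42, -41/21), r² = 44945/1764.
Centre = (-253/42, -41/21).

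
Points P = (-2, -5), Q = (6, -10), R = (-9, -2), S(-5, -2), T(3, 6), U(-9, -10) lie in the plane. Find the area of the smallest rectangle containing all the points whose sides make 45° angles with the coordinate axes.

322

In coordinates u = x + y, v = x − y the rectangle is axis-aligned; the map (x,y)→(u,v) scales areas by 2.
u-values: -7, -4, -11, -7, 9, -19; range = 9 − (-19) = 28.
v-values: 3, 16, -7, -3, -3, 1; range = 16 − (-7) = 23.
Area = (28 × 23) / 2 = 322.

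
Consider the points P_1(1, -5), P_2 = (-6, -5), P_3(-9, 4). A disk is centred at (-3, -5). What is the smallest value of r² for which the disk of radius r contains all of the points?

The required radius is the distance from (-3, -5) to the farthest point.
Squared distances: 16, 9, 117.
Maximum is 117, attained at P_3.

117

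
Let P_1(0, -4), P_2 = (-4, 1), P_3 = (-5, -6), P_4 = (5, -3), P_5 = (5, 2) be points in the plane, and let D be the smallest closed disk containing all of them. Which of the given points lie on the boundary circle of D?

A smallest enclosing disk is always determined by at most three of the input points on its boundary.
The farthest pair is P_3–P_5 with squared distance 164. The circle on this segment as diameter has centre (0, -2) and r² = 164/4 = 41.
Check P_1: distance² to centre = 4 ≤ 41, so it lies inside.
All remaining points lie in this disk, and no smaller disk contains both endpoints, so this is the minimum enclosing circle.
The points at distance exactly r from the centre are P_3, P_5 — 2 points.

P_3, P_5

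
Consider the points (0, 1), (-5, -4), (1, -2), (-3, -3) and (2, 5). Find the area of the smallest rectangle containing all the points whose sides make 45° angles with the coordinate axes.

48

In coordinates u = x + y, v = x − y the rectangle is axis-aligned; the map (x,y)→(u,v) scales areas by 2.
u-values: 1, -9, -1, -6, 7; range = 7 − (-9) = 16.
v-values: -1, -1, 3, 0, -3; range = 3 − (-3) = 6.
Area = (16 × 6) / 2 = 48.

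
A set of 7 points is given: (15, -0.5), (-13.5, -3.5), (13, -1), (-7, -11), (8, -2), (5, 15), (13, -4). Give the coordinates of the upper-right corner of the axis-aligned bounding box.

x-range [-13.5, 15], y-range [-11, 15].
The upper-right corner is (15, 15).

(15, 15)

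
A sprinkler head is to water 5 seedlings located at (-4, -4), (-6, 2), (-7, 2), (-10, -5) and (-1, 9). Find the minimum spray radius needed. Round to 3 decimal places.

8.322

By Welzl's lemma the MEC is supported by two points (diametrically opposite) or three points (on a circumcircle).
The farthest pair is (-10, -5)–(-1, 9) with squared distance 277. The circle on this segment as diameter has centre (-5.5, 2) and r² = 277/4 = 69.25.
Check (-4, -4): distance² to centre = 38.25 ≤ 69.25, so it lies inside.
All remaining points lie in this disk, and no smaller disk contains both endpoints, so this is the minimum enclosing circle.
r = √(69.25) ≈ 8.322.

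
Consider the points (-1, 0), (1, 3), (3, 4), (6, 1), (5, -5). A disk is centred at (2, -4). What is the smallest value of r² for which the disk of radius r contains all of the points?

The required radius is the distance from (2, -4) to the farthest point.
Squared distances: 25, 50, 65, 41, 10.
Maximum is 65, attained at (3, 4).

65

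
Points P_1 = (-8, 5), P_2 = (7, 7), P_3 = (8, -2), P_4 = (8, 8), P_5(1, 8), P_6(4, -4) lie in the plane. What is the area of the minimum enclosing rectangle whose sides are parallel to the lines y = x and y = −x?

In coordinates u = x + y, v = x − y the rectangle is axis-aligned; the map (x,y)→(u,v) scales areas by 2.
u-values: -3, 14, 6, 16, 9, 0; range = 16 − (-3) = 19.
v-values: -13, 0, 10, 0, -7, 8; range = 10 − (-13) = 23.
Area = (19 × 23) / 2 = 218.5.

218.5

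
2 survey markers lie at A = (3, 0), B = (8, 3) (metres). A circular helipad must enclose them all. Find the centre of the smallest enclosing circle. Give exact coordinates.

(5.5, 1.5)

The smallest circle enclosing two points has them as diameter endpoints.
Centre = midpoint = (5.5, 1.5); r² = |AB|²/4 = 34/4 = 8.5.
Centre = (5.5, 1.5).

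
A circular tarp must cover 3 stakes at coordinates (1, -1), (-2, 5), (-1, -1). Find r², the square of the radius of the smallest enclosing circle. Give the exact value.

Call the three points A, B, C in the order given.
Side lengths²: AB² = 45, AC² = 4, BC² = 37.
Since AB² = 45 ≥ 37 + 4 = 41, the angle opposite AB is not acute, so the smallest enclosing circle has AB as diameter.
Centre = midpoint of AB = (-0.5, 2), r² = 45/4 = 11.25.

11.25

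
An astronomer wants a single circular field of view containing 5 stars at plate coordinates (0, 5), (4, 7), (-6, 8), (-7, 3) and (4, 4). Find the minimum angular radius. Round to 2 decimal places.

By Welzl's lemma the MEC is supported by two points (diametrically opposite) or three points (on a circumcircle).
The farthest pair is (4, 7)–(-7, 3) with squared distance 137. The circle on this segment as diameter has centre (-1.5, 5) and r² = 137/4 = 34.25.
Check (0, 5): distance² to centre = 2.25 ≤ 34.25, so it lies inside.
All remaining points lie in this disk, and no smaller disk contains both endpoints, so this is the minimum enclosing circle.
r = √(34.25) ≈ 5.85.

5.85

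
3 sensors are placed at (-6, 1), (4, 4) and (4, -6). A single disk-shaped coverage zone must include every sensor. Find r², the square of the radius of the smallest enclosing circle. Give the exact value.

40.6025

Call the three points A, B, C in the order given.
Side lengths²: AB² = 109, AC² = 149, BC² = 100.
Since AC² = 149 < 109 + 100 = 209, the triangle is acute, so the smallest enclosing circle is the circumcircle.
Circumcentre = (0.05, -1), r² = 40.6025.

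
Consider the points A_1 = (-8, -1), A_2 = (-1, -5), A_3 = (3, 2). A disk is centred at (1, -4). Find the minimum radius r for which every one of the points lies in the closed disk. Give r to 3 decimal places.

9.487

The required radius is the distance from (1, -4) to the farthest point.
Squared distances: 90, 5, 40.
Maximum is 90, attained at A_1.
r = √90 ≈ 9.487.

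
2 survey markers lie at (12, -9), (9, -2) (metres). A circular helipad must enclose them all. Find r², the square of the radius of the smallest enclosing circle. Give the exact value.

14.5

The smallest circle enclosing two points has them as diameter endpoints.
Centre = midpoint = (10.5, -5.5); r² = |(12, -9)−(9, -2)|²/4 = 58/4 = 14.5.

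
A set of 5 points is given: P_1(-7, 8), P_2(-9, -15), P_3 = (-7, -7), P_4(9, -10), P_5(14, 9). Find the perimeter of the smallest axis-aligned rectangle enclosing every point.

Width = max x − min x = 14 − (-9) = 23.
Height = max y − min y = 9 − (-15) = 24.
Perimeter = 2(23 + 24) = 94.

94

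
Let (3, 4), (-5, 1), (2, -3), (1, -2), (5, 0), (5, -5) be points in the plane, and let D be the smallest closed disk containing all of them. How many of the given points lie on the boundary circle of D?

3

A smallest enclosing disk is always determined by at most three of the input points on its boundary.
The minimum enclosing circle is determined by three boundary points: (3, 4), (-5, 1), (5, -5).
Their circumcentre is (11/26, -101/78) with r² = 105485/3042.
The farthest remaining point (5, 0) is at distance² 68825/3042 ≤ 105485/3042.
The points at distance exactly r from the centre are (3, 4), (-5, 1), (5, -5) — 3 points.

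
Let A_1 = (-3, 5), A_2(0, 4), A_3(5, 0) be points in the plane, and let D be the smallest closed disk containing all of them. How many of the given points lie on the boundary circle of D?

Side lengths²: A_1A_2² = 10, A_1A_3² = 89, A_2A_3² = 41.
Since A_1A_3² = 89 ≥ 41 + 10 = 51, the angle opposite A_1A_3 is not acute, so the smallest enclosing circle has A_1A_3 as diameter.
Centre = midpoint of A_1A_3 = (1, 2.5), r² = 89/4 = 22.25.
The points at distance exactly r from the centre are A_1, A_3 — 2 points.

2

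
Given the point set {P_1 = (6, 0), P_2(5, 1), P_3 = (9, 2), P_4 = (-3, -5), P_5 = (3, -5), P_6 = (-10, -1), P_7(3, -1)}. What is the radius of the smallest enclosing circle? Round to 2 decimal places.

9.62

The minimum enclosing circle of a finite set is fixed by two of the points (as a diameter) or three (as a circumcircle).
The farthest pair is P_3–P_6 with squared distance 370. The circle on this segment as diameter has centre (-0.5, 0.5) and r² = 370/4 = 92.5.
Check P_1: distance² to centre = 42.5 ≤ 92.5, so it lies inside.
All remaining points lie in this disk, and no smaller disk contains both endpoints, so this is the minimum enclosing circle.
r = √(92.5) ≈ 9.62.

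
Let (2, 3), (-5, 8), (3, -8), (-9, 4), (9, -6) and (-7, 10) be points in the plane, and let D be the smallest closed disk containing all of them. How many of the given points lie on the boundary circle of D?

The farthest pair is (9, -6)–(-7, 10) with squared distance 512. The circle on this segment as diameter has centre (1, 2) and r² = 512/4 = 128.
Check (2, 3): distance² to centre = 2 ≤ 128, so it lies inside.
All remaining points lie in this disk, and no smaller disk contains both endpoints, so this is the minimum enclosing circle.
The points at distance exactly r from the centre are (9, -6), (-7, 10) — 2 points.

2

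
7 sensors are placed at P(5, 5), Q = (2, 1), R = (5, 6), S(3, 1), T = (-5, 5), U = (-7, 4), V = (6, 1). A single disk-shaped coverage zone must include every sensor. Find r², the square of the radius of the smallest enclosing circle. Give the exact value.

A smallest enclosing disk is always determined by at most three of the input points on its boundary.
The farthest pair is U–V with squared distance 178. The circle on this segment as diameter has centre (-0.5, 2.5) and r² = 178/4 = 44.5.
Check P: distance² to centre = 36.5 ≤ 44.5, so it lies inside.
All remaining points lie in this disk, and no smaller disk contains both endpoints, so this is the minimum enclosing circle.

44.5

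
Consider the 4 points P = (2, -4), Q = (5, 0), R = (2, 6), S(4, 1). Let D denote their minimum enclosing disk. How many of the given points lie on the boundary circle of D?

By Welzl's lemma the MEC is supported by two points (diametrically opposite) or three points (on a circumcircle).
The farthest pair is P–R with squared distance 100. The circle on this segment as diameter has centre (2, 1) and r² = 100/4 = 25.
Check Q: distance² to centre = 10 ≤ 25, so it lies inside.
All remaining points lie in this disk, and no smaller disk contains both endpoints, so this is the minimum enclosing circle.
The points at distance exactly r from the centre are P, R — 2 points.

2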